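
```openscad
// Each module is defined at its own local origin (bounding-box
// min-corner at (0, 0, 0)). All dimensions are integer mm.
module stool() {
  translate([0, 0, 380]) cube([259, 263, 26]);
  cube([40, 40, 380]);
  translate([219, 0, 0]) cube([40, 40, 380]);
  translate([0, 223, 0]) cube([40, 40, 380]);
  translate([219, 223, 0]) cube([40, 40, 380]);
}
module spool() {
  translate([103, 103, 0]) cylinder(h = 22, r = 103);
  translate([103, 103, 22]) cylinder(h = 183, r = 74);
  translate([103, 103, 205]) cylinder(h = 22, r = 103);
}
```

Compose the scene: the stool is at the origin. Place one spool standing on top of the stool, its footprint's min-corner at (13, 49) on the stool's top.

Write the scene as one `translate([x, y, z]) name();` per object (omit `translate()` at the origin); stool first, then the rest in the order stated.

stool();
translate([13, 49, 406]) spool();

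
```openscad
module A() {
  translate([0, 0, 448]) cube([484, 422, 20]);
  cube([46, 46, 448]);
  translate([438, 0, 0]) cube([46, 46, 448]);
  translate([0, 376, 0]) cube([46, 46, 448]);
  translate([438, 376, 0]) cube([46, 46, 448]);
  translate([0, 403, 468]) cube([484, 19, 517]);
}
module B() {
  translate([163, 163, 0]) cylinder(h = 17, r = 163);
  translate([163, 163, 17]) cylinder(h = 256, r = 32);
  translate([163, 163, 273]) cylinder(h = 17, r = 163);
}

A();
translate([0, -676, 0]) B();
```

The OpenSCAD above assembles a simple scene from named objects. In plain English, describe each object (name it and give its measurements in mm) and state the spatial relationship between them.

A is a chair: 484×422 mm seat, 20 mm thick, top at z = 468 mm, on four 46 mm square corner legs flush with the seat edges. A 19 mm thick backrest slab spans the full seat width, extending 517 mm above the seat top, its back face flush with the seat's +y edge.

B is a spool: two coaxial disc flanges of radius 163 mm and thickness 17 mm, joined by a core cylinder of radius 32 mm and height 256 mm. The lower flange rests on z = 0 and the three cylinders share a vertical axis.

The spool is on the floor beside the chair on its −y side.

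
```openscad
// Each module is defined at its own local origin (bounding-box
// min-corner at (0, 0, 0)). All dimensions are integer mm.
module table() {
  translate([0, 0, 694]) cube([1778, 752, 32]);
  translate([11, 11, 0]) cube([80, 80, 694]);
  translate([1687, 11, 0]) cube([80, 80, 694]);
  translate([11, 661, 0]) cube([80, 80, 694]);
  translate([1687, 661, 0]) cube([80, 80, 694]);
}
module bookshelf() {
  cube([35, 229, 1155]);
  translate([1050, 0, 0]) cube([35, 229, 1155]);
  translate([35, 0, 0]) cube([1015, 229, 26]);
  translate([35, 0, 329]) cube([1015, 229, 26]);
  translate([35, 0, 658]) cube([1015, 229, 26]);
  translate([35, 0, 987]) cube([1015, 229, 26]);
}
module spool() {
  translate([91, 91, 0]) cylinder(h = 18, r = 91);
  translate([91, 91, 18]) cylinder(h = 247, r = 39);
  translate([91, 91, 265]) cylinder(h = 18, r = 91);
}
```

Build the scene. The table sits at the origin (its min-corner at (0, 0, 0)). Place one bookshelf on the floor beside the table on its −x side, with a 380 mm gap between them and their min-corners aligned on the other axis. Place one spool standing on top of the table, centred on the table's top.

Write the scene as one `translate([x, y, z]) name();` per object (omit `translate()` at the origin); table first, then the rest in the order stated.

table();
translate([-1465, 0, 0]) bookshelf();
translate([798, 285, 726]) spool();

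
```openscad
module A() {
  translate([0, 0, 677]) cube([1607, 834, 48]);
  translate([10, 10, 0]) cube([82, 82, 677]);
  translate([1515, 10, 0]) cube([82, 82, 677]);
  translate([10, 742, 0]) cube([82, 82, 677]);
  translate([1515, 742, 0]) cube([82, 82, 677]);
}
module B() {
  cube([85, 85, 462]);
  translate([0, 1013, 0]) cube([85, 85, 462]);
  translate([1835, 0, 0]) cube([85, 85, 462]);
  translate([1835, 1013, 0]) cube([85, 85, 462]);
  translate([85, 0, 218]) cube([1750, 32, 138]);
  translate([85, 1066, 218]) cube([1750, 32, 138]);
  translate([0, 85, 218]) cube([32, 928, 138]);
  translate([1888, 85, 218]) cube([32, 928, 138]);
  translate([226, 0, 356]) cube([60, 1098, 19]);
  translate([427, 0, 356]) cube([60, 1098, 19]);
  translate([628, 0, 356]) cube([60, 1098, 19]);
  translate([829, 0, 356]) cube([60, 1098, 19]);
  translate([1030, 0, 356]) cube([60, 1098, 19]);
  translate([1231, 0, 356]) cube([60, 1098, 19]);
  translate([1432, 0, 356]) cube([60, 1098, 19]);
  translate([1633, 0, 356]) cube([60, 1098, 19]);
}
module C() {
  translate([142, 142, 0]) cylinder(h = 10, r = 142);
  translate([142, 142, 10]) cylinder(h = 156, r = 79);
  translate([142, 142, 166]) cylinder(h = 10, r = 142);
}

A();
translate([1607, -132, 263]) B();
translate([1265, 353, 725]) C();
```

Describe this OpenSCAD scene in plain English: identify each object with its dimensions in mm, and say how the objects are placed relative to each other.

A is a table: top 1607 mm (x) × 834 mm (y), 48 mm thick, upper face at z = 725 mm, on four 82×82 mm square legs, each inset 10 mm from the nearest pair of top edges, running from z = 0 to the bottom of the top.

B is a bed frame 1920 mm long (x) by 1098 mm wide (y). Four 85×85 mm corner posts, 462 mm tall, at the corners of the footprint. Four rails of 32 mm thickness and 138 mm height run between adjacent posts with their undersides at z = 218 mm, their outer faces flush with the outside of the frame (the two x-running rails run between the posts' inner faces; the two y-running rails run between the posts' inner faces). 8 slats, each 60 mm wide (x) and 19 mm thick, lie across the top of the two x-running rails, running the full 1098 mm width of the frame in y; the slats are evenly spaced along x between the inner faces of the end posts with equal gaps (rounded down to the nearest mm) at the −x end and between each pair — any rounding remainder accumulates at the +x end.

C is a spool: two coaxial disc flanges of radius 142 mm and thickness 10 mm, joined by a core cylinder of radius 79 mm and height 156 mm. The lower flange rests on z = 0 and the three cylinders share a vertical axis.

The bed frame is beside the table with their tops flush at z = 725. The spool is on top of the table.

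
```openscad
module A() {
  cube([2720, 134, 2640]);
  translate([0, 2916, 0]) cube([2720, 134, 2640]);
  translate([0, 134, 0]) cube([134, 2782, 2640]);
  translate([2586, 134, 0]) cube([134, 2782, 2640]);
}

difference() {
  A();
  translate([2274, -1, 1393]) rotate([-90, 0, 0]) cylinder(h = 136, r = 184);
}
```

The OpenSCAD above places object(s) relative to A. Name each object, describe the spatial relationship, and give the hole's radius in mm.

A is a house frame. The house frame has a circular hole through its front wall. The hole's radius is 184 mm.

The subtracted cylinder has r = 184 mm.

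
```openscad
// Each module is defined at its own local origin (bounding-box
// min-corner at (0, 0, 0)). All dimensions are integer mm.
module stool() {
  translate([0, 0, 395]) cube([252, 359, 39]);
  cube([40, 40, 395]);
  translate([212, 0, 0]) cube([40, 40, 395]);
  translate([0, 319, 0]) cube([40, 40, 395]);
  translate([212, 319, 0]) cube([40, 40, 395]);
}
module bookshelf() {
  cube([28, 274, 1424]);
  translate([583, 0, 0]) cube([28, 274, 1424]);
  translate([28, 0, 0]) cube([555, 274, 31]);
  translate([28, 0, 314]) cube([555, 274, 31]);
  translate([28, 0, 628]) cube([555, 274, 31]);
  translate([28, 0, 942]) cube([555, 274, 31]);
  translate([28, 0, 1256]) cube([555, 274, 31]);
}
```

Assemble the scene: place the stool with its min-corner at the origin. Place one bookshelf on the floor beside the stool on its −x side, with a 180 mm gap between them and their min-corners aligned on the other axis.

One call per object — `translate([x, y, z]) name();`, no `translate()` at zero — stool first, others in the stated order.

stool();
translate([-791, 0, 0]) bookshelf();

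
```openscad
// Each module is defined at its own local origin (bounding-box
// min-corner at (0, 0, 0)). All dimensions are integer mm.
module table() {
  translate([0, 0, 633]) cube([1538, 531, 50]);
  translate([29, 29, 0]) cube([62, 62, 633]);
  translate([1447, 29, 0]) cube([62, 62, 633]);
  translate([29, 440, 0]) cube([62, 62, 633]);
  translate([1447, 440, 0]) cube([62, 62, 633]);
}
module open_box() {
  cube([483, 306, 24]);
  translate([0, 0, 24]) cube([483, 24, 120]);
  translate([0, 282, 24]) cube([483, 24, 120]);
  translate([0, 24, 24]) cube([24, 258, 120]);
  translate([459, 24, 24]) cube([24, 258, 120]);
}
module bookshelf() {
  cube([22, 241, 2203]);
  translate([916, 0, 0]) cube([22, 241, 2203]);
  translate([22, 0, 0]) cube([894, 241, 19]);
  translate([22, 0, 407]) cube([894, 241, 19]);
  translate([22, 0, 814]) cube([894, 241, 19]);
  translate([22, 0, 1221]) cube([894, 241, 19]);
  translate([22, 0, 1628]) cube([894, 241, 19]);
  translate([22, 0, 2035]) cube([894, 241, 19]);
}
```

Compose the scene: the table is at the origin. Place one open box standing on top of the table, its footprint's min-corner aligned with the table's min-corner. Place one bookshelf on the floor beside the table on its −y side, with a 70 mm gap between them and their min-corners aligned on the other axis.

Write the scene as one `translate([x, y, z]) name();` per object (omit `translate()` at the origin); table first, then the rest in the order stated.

table();
translate([0, 0, 683]) open_box();
translate([0, -311, 0]) bookshelf();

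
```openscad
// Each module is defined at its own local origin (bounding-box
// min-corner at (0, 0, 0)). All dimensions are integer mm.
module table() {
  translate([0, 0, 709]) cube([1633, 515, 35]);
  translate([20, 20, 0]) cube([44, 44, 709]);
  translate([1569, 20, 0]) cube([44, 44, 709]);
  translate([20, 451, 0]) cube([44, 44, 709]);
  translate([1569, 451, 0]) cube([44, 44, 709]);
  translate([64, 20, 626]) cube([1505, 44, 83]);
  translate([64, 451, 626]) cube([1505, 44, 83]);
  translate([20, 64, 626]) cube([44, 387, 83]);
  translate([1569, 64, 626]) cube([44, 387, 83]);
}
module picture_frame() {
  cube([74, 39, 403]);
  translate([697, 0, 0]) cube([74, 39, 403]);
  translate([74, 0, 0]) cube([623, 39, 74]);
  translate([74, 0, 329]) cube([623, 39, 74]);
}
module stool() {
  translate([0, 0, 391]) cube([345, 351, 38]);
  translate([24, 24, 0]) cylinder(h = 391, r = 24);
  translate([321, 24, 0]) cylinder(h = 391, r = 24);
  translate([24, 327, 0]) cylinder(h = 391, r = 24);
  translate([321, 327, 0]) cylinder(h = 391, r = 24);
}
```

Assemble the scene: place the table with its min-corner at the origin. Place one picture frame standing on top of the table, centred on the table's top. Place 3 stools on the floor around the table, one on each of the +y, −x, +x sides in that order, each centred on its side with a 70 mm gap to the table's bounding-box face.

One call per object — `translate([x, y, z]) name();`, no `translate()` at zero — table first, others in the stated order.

table();
translate([431, 238, 744]) picture_frame();
translate([644, 585, 0]) stool();
translate([-415, 82, 0]) stool();
translate([1703, 82, 0]) stool();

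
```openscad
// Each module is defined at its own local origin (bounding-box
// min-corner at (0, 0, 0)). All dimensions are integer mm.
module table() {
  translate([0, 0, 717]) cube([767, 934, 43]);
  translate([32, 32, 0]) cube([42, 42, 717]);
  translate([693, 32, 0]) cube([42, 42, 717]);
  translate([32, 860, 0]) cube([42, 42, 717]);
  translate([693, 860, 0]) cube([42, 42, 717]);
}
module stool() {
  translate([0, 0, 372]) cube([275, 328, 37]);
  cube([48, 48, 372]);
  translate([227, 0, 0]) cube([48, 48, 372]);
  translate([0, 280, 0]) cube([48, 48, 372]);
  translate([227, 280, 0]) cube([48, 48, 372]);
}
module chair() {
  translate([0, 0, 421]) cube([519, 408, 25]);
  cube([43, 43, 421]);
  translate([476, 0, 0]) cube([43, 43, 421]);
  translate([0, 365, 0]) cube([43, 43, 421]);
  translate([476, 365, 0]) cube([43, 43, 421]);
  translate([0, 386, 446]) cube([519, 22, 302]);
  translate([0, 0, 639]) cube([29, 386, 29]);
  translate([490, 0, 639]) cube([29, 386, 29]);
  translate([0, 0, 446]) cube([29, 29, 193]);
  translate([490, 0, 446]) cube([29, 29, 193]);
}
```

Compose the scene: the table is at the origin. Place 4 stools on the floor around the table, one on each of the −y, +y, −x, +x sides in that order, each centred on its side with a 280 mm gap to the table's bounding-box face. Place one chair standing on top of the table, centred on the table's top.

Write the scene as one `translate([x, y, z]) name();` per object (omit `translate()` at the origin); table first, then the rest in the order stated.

table();
translate([246, -608, 0]) stool();
translate([246, 1214, 0]) stool();
translate([-555, 303, 0]) stool();
translate([1047, 303, 0]) stool();
translate([124, 263, 760]) chair();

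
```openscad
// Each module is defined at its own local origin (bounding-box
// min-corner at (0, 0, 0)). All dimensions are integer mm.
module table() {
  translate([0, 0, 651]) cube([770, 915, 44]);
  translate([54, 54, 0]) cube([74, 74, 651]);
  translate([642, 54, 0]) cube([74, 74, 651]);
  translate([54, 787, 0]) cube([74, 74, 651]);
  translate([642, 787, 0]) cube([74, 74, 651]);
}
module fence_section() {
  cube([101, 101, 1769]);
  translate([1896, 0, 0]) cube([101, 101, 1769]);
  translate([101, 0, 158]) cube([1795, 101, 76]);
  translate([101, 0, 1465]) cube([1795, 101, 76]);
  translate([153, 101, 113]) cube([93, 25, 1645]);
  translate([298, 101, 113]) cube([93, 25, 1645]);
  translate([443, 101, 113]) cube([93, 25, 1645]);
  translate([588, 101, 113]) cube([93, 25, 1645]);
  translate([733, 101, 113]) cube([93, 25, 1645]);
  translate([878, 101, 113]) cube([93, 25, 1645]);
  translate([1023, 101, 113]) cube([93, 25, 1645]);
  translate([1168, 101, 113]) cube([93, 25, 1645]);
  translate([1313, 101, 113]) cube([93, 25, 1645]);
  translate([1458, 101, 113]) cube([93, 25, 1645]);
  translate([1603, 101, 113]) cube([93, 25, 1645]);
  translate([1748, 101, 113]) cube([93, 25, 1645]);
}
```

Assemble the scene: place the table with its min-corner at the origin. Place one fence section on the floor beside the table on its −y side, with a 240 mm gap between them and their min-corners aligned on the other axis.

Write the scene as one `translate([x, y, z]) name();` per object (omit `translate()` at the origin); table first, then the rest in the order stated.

table();
translate([0, -366, 0]) fence_section();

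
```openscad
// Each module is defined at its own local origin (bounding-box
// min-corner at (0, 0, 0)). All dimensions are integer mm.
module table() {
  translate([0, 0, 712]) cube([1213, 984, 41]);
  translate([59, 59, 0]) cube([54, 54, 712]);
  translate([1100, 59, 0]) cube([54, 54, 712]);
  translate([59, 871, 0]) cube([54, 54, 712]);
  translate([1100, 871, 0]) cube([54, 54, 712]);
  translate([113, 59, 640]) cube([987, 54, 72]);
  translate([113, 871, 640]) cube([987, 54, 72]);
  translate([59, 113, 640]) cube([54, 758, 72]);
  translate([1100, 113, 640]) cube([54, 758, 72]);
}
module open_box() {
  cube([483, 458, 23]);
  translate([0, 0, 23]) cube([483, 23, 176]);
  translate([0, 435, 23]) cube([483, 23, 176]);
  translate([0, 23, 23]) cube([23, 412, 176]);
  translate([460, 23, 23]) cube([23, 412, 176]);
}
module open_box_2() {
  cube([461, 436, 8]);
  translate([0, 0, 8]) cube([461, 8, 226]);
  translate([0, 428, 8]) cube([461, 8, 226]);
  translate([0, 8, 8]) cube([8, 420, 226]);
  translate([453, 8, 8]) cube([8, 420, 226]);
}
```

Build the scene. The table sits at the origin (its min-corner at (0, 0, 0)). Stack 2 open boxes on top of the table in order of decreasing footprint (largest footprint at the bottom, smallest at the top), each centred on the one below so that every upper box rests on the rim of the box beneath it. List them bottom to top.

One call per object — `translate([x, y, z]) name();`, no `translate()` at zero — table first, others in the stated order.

table();
translate([365, 263, 753]) open_box();
translate([376, 274, 952]) open_box_2();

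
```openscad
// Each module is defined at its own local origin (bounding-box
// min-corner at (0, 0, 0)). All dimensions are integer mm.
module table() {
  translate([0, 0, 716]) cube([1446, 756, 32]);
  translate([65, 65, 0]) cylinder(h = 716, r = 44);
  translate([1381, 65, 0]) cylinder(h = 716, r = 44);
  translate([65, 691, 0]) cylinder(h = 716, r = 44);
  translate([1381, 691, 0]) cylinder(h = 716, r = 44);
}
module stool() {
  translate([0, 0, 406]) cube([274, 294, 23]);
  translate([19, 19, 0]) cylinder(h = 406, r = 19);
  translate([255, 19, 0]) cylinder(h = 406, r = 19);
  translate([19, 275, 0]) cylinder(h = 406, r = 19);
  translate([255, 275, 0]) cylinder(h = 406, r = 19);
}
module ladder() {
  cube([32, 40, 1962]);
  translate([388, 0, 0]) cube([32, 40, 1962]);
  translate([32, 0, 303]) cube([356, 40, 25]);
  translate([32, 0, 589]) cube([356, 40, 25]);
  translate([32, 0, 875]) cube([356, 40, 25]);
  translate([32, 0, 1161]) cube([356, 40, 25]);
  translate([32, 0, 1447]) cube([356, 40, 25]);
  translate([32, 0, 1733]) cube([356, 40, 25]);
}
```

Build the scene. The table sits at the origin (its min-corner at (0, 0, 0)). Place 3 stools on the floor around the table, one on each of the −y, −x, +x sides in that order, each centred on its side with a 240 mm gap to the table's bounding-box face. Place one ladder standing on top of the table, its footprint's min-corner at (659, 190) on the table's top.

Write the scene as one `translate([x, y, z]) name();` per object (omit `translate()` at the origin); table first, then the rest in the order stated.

table();
translate([586, -534, 0]) stool();
translate([-514, 231, 0]) stool();
translate([1686, 231, 0]) stool();
translate([659, 190, 748]) ladder();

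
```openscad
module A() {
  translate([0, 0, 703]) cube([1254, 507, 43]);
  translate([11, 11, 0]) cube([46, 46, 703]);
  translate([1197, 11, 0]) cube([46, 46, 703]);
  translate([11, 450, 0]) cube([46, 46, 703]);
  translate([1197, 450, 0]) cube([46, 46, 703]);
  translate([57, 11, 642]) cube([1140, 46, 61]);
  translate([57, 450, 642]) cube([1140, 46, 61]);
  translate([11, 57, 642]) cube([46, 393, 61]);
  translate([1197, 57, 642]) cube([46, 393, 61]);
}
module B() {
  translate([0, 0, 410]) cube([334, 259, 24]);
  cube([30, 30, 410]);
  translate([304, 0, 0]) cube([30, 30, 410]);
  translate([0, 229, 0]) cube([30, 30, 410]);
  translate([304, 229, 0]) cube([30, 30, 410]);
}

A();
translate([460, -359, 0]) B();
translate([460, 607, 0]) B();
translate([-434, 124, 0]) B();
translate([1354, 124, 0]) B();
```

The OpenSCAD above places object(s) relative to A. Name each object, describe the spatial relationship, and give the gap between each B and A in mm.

A is a table. B is a stool. Four stools sit around the table at the −y, +y, −x, +x sides. The gap between each stool and the table is 100 mm.

Each stool's nearest face is 100 mm from the table's bounding box.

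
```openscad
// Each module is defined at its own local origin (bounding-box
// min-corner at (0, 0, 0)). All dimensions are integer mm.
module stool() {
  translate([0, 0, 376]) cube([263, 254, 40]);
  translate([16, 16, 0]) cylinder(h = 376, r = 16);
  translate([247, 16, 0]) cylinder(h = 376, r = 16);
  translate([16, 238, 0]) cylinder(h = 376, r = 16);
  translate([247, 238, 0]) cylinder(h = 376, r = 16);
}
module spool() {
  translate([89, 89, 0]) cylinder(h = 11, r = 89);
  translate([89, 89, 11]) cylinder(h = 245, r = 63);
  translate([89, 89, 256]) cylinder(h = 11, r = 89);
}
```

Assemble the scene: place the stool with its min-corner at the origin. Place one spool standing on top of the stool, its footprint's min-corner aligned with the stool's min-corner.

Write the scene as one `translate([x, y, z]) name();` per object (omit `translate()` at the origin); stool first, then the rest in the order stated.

stool();
translate([0, 0, 416]) spool();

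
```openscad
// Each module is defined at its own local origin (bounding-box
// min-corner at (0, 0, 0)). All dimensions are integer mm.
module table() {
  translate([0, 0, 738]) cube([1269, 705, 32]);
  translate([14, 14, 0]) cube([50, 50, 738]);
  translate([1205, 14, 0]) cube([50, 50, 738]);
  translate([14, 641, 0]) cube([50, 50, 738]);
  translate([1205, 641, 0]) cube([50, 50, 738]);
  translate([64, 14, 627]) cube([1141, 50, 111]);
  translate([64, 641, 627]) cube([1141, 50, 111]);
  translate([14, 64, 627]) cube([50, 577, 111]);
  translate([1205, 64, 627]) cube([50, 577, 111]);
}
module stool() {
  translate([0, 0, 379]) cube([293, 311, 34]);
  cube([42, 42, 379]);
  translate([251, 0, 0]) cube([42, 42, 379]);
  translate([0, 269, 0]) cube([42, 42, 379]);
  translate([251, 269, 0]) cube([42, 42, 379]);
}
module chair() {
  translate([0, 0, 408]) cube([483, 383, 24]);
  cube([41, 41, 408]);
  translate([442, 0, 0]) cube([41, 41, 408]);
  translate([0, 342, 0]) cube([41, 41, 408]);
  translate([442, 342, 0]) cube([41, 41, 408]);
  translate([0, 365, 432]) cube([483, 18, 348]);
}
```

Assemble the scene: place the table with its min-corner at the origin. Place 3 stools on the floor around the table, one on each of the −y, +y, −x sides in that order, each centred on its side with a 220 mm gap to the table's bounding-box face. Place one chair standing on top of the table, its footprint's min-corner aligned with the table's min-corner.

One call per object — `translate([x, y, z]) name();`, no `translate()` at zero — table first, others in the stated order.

table();
translate([488, -531, 0]) stool();
translate([488, 925, 0]) stool();
translate([-513, 197, 0]) stool();
translate([0, 0, 770]) chair();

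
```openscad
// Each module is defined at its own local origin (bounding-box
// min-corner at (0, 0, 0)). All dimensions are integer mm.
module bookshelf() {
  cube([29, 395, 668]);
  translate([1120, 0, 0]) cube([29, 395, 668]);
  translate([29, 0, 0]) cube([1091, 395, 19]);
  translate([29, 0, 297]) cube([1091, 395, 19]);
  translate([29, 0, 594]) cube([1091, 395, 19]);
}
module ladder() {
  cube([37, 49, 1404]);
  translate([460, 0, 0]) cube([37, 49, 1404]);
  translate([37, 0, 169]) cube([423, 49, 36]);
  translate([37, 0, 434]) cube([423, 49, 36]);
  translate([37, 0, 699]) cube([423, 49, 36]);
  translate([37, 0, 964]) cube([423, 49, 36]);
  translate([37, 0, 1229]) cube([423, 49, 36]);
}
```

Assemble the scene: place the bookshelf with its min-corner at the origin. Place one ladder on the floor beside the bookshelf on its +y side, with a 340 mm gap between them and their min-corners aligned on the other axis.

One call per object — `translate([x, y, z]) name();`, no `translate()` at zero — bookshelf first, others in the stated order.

bookshelf();
translate([0, 735, 0]) ladder();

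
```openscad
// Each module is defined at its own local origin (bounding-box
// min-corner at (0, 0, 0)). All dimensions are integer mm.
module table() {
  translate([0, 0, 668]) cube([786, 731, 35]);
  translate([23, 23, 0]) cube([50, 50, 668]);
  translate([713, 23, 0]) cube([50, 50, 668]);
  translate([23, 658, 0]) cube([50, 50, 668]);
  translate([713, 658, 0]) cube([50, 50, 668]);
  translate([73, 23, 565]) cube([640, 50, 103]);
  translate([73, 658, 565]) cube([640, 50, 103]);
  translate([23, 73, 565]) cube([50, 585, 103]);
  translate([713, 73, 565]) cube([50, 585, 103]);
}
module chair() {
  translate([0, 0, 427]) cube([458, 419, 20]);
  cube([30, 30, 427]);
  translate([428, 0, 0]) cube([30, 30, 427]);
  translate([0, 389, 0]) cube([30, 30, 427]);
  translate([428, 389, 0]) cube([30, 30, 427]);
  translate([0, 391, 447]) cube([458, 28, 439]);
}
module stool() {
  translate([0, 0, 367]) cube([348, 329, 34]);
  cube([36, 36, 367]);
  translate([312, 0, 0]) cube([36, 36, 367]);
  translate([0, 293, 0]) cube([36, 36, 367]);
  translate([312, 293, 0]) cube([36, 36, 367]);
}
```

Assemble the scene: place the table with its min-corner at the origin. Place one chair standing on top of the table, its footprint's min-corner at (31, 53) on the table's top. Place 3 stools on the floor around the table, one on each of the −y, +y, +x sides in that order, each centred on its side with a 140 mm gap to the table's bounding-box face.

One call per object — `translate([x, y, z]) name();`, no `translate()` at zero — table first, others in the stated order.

table();
translate([31, 53, 703]) chair();
translate([219, -469, 0]) stool();
translate([219, 871, 0]) stool();
translate([926, 201, 0]) stool();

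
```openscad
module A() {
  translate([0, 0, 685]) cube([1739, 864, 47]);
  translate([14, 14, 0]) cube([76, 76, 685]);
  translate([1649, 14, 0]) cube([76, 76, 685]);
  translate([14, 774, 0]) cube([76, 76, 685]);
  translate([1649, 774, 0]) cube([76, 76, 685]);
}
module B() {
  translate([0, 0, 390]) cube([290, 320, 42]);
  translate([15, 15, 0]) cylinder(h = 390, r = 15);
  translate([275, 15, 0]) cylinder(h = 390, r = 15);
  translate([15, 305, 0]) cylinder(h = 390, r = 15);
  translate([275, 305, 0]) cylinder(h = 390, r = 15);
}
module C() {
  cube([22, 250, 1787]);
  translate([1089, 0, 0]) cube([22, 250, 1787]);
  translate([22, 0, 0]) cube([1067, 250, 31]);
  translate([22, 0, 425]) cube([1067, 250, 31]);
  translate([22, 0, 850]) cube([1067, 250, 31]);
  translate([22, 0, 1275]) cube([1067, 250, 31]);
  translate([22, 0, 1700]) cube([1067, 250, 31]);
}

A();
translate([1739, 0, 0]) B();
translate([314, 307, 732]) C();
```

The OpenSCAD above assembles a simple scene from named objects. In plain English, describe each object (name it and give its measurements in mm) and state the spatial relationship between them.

A is a rectangular dining table. The top is 1739×864×47 mm with its upper surface at z = 732 mm. It stands on four 76×76 mm square legs, each inset 14 mm from the nearest pair of top edges, running from the floor to the underside of the top.

B is a simple wooden stool: a rectangular seat 290 mm (x) by 320 mm (y), 42 mm thick, top face at z = 432 mm, on four round legs, each 30 mm in diameter. The legs rest on z = 0, each leg's axis is inset half a diameter from the nearest pair of seat edges (so the leg's bounding box is flush with the corner).

C is an open bookshelf. Two side panels, each 22 mm thick, 250 mm deep and 1787 mm tall, stand 1111 mm apart (outside-to-outside). Between them sit 5 shelves, each 31 mm thick and 250 mm deep, spanning the full gap between the sides. The bottom shelf rests on the floor (its underside at z = 0) and the clear gap between one shelf's top and the next shelf's underside is 394 mm.

The stool is against the table's +x side, with their −y faces flush. The bookshelf is on top of the table, centred.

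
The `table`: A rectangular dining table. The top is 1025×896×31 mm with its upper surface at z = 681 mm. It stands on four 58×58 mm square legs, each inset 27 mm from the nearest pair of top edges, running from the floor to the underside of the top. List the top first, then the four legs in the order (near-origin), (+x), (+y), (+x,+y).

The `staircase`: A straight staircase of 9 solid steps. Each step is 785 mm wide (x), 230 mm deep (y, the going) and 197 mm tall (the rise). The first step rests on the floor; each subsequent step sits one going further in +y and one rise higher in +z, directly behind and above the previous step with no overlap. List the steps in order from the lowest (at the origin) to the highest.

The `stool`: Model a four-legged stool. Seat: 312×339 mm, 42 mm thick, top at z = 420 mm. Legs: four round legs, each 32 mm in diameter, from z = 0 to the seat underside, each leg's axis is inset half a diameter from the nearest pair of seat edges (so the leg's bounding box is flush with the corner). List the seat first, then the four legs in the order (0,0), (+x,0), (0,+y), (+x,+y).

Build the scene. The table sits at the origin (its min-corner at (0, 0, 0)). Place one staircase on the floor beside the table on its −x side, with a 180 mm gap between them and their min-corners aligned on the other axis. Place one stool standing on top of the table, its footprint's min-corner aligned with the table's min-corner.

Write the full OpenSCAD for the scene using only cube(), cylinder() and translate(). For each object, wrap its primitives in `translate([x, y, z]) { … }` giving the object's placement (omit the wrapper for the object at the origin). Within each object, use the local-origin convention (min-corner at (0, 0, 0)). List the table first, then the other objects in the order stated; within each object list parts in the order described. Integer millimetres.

translate([0, 0, 650]) cube([1025, 896, 31]);
translate([27, 27, 0]) cube([58, 58, 650]);
translate([940, 27, 0]) cube([58, 58, 650]);
translate([27, 811, 0]) cube([58, 58, 650]);
translate([940, 811, 0]) cube([58, 58, 650]);
translate([-965, 0, 0]) {
  cube([785, 230, 197]);
  translate([0, 230, 197]) cube([785, 230, 197]);
  translate([0, 460, 394]) cube([785, 230, 197]);
  translate([0, 690, 591]) cube([785, 230, 197]);
  translate([0, 920, 788]) cube([785, 230, 197]);
  translate([0, 1150, 985]) cube([785, 230, 197]);
  translate([0, 1380, 1182]) cube([785, 230, 197]);
  translate([0, 1610, 1379]) cube([785, 230, 197]);
  translate([0, 1840, 1576]) cube([785, 230, 197]);
}
translate([0, 0, 681]) {
  translate([0, 0, 378]) cube([312, 339, 42]);
  translate([16, 16, 0]) cylinder(h = 378, r = 16);
  translate([296, 16, 0]) cylinder(h = 378, r = 16);
  translate([16, 323, 0]) cylinder(h = 378, r = 16);
  translate([296, 323, 0]) cylinder(h = 378, r = 16);
}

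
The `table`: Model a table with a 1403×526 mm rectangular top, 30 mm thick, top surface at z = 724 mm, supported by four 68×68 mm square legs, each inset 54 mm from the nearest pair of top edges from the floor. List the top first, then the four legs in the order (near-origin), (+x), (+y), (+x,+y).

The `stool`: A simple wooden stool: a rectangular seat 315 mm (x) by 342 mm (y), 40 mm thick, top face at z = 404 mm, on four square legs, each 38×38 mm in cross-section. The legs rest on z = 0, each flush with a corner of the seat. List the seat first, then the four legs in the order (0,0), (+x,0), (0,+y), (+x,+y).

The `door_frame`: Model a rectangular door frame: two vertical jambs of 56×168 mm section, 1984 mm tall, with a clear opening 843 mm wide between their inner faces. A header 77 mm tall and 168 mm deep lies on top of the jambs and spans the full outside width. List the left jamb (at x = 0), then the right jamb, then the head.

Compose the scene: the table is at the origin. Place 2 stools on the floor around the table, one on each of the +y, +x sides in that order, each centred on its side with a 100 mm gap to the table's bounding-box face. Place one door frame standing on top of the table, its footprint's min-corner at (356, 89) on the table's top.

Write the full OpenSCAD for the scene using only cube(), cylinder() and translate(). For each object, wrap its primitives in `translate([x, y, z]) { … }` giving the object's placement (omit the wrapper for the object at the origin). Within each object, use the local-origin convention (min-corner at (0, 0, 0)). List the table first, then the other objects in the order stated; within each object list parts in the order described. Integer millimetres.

translate([0, 0, 694]) cube([1403, 526, 30]);
translate([54, 54, 0]) cube([68, 68, 694]);
translate([1281, 54, 0]) cube([68, 68, 694]);
translate([54, 404, 0]) cube([68, 68, 694]);
translate([1281, 404, 0]) cube([68, 68, 694]);
translate([544, 626, 0]) {
  translate([0, 0, 364]) cube([315, 342, 40]);
  cube([38, 38, 364]);
  translate([277, 0, 0]) cube([38, 38, 364]);
  translate([0, 304, 0]) cube([38, 38, 364]);
  translate([277, 304, 0]) cube([38, 38, 364]);
}
translate([1503, 92, 0]) {
  translate([0, 0, 364]) cube([315, 342, 40]);
  cube([38, 38, 364]);
  translate([277, 0, 0]) cube([38, 38, 364]);
  translate([0, 304, 0]) cube([38, 38, 364]);
  translate([277, 304, 0]) cube([38, 38, 364]);
}
translate([356, 89, 724]) {
  cube([56, 168, 1984]);
  translate([899, 0, 0]) cube([56, 168, 1984]);
  translate([0, 0, 1984]) cube([955, 168, 77]);
}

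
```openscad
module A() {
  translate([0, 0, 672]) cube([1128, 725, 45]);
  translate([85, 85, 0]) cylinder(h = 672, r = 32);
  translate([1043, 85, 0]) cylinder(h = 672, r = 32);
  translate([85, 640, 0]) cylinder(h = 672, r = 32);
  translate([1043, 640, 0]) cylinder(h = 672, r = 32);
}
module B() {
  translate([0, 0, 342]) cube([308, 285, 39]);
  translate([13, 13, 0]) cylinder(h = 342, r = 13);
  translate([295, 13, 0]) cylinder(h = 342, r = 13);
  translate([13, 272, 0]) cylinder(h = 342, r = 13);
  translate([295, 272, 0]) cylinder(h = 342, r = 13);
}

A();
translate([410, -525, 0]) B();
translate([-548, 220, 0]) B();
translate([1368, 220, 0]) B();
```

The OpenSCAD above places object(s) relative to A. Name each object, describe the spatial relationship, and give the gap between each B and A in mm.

A is a table. B is a stool. Three stools sit around the table at the −y, −x, +x sides. The gap between each stool and the table is 240 mm.

Each stool's nearest face is 240 mm from the table's bounding box.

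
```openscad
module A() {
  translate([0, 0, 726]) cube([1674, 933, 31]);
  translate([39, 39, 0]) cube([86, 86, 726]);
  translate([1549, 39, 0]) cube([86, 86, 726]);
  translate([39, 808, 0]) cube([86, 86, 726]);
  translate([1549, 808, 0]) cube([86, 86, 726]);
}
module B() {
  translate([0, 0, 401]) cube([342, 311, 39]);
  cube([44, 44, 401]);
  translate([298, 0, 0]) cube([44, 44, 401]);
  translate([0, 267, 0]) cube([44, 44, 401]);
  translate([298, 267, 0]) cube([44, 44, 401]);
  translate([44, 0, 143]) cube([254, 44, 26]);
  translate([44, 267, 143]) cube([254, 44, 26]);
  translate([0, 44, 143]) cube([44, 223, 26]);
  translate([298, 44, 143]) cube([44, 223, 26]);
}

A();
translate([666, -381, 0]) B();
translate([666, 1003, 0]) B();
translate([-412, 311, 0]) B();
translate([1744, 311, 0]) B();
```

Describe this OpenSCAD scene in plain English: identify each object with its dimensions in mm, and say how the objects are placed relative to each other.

A is a table: top 1674 mm (x) × 933 mm (y), 31 mm thick, upper face at z = 757 mm, on four 86×86 mm square legs, each inset 39 mm from the nearest pair of top edges, running from z = 0 to the bottom of the top.

B is a four-legged stool. The seat is 342×311 mm, 39 mm thick, top at z = 440 mm. It stands on four square legs, each 44×44 mm in cross-section, from z = 0 to the seat underside, each flush with a corner of the seat. Four stretchers, 44 mm wide and 26 mm tall, connect adjacent legs with their undersides at z = 143 mm, each running between the inner faces of the legs it joins and aligned with the legs' outer faces on the other axis.

Four stools sit around the table at the −y, +y, −x, +x sides.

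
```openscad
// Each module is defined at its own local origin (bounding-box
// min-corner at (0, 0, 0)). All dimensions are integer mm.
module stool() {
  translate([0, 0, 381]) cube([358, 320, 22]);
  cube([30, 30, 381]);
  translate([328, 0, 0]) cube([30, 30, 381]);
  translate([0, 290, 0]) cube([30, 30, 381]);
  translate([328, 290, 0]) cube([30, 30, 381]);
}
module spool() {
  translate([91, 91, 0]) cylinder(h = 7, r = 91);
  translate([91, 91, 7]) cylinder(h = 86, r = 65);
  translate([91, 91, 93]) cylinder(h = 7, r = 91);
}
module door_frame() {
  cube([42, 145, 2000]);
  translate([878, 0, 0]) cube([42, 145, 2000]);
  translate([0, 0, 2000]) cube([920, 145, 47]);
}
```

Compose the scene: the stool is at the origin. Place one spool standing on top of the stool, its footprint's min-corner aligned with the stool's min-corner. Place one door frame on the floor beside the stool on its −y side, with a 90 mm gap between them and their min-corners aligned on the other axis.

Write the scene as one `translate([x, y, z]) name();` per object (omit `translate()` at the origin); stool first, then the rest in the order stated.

stool();
translate([0, 0, 403]) spool();
translate([0, -235, 0]) door_frame();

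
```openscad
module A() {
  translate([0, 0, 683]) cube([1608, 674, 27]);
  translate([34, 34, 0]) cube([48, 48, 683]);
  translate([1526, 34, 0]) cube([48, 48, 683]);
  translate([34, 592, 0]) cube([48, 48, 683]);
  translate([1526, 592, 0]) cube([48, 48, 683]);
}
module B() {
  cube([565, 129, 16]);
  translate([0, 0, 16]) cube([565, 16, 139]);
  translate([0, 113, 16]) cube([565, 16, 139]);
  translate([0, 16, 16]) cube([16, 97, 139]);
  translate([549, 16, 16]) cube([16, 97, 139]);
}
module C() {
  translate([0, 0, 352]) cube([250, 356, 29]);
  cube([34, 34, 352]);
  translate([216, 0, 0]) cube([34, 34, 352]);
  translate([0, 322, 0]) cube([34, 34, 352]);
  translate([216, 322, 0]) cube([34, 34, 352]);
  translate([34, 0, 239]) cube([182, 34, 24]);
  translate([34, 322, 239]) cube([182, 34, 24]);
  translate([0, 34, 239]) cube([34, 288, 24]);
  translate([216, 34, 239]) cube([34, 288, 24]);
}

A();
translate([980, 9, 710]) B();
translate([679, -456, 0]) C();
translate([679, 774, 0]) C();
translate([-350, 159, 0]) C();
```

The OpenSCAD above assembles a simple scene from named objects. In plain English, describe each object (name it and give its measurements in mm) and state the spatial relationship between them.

A is a table with a 1608×674 mm rectangular top, 27 mm thick, top surface at z = 710 mm, supported by four 48×48 mm square legs, each inset 34 mm from the nearest pair of top edges, running from the floor.

B is an open-topped rectangular box: outside dimensions 565×129×155 mm, with a uniform wall and base thickness of 16 mm. The base is a full 565×129 slab on the floor; four walls sit on top of the base. The front and back walls (the −y and +y sides) span the full width; the two side walls fit between them.

C is a four-legged stool. The seat is 250×356 mm, 29 mm thick, top at z = 381 mm. It stands on four square legs, each 34×34 mm in cross-section, from z = 0 to the seat underside, each flush with a corner of the seat. Four stretchers, 34 mm wide and 24 mm tall, connect adjacent legs with their undersides at z = 239 mm, each running between the inner faces of the legs it joins and aligned with the legs' outer faces on the other axis.

The open box is on top of the table. Three stools sit around the table at the −y, +y, −x sides.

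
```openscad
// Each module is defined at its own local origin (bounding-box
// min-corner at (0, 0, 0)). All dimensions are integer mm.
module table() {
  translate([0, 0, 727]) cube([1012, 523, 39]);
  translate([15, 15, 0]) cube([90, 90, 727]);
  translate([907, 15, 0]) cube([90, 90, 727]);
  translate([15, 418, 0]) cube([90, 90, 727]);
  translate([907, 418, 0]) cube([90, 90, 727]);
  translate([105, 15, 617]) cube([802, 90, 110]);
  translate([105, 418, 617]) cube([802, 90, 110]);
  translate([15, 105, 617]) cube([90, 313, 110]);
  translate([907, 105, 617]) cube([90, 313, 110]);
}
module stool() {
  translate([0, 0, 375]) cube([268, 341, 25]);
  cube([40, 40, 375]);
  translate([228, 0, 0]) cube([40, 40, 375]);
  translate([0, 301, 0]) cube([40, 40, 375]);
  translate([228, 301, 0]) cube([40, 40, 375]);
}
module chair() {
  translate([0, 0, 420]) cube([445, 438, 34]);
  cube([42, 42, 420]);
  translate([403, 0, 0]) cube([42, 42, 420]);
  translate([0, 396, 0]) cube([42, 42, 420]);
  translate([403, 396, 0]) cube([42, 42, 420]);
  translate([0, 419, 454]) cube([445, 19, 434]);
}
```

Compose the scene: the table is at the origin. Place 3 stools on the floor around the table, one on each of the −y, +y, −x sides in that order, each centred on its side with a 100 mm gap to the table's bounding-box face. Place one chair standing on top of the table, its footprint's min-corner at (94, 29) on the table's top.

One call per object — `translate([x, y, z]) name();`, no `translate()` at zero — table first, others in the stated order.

table();
translate([372, -441, 0]) stool();
translate([372, 623, 0]) stool();
translate([-368, 91, 0]) stool();
translate([94, 29, 766]) chair();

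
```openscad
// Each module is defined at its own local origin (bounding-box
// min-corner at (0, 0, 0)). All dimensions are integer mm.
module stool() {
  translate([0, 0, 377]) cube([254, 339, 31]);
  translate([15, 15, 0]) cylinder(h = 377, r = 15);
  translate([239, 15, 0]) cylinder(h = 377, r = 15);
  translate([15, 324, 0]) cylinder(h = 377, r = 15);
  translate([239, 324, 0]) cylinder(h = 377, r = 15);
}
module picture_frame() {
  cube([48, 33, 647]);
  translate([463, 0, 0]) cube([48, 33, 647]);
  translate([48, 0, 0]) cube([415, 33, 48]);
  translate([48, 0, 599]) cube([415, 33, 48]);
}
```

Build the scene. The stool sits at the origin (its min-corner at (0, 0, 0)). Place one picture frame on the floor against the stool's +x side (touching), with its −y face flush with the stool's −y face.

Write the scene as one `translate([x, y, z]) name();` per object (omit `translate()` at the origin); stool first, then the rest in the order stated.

stool();
translate([254, 0, 0]) picture_frame();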